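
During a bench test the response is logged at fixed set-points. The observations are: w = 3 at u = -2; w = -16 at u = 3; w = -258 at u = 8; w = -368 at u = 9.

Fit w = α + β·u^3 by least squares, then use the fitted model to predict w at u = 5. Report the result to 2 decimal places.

Forming MᵀM = [[4, 1260]; [1260, 794378]] and Mᵀw = [-639, -400824]ᵀ gives MᵀM·[α, β]ᵀ = Mᵀw.
Determinant 4·794378 − 1260² = 1589912.
α = ((-639)·794378 − 1260·(-400824))/1589912 = -1284651/794956; β = (4·(-400824) − 1260·(-639))/1589912 = -199539/397478.
At u = 5: ŵ = (-1284651/794956)·(1) + (-199539/397478)·(125) = -51169401/794956.

ŵ = -64.37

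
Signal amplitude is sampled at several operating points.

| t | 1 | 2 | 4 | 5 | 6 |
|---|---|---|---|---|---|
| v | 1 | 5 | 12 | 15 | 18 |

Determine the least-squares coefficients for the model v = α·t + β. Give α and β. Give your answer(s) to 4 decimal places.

α = 3.3953, β = -2.0233

The normal equations are: 82·α + 18·β = 242;  18·α + 5·β = 51.
(Σt·t = 82, Σt = 18, Σ1 = 5, Σt·v = 242, Σv = 51.)
Eliminating β: 5·(row 1) − 18·(row 2) gives 86·α = 5·242 − 18·51 = 292, so α = 146/43.
Then β = (51 − 18·(146/43))/5 = -87/43.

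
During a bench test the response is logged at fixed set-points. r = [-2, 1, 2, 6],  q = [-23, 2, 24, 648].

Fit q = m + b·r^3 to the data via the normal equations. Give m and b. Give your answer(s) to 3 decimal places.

Setting ∂/∂m … = 0 gives: 4·m + 217·b = 651;  217·m + 46785·b = 140346.
(Σ1 = 4, Σr^3 = 217, Σr^3·r^3 = 46785, Σq = 651, Σr^3·q = 140346.)
Eliminating b: 46785·(row 1) − 217·(row 2) gives 140051·m = 46785·651 − 217·140346 = 1953, so m = 1953/140051.
Then b = (140346 − 217·(1953/140051))/46785 = 420117/140051.

m = 0.014, b = 3.000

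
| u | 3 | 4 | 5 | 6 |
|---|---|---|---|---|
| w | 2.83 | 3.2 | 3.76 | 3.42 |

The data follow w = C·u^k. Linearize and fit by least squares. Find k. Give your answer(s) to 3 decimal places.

k = 0.334

With ln wᵢ as the transformed response and ln uᵢ as the regressor:
Σln u = 5.8861, Σ(ln u)² = 8.9295, Σln w = 4.7575, Σln u·ln w = 7.0901.
Equations: 8.9295·k + 5.8861·ln C = 7.0901;  5.8861·k + 4·ln C = 4.7575.
Δ = 8.9295·4 − (5.8861)² = 1.0716; k = (7.0901·4 − 5.8861·4.7575)/1.0716 = 0.33354, ln C = (8.9295·4.7575 − 5.8861·7.0901)/1.0716 = 0.69856.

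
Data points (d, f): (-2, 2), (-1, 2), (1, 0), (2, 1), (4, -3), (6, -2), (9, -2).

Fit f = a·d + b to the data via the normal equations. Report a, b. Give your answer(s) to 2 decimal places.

a = -0.44, b = 0.92

Normal-equation sums: Σd·d = 143, Σd = 19, Σ1 = 7.
Right-hand side: Σd·f = -46, Σf = -2.
AᵀA·[a, b]ᵀ = Aᵀf becomes [[143, 19]; [19, 7]]·[a, b]ᵀ = [-46, -2]ᵀ.
Eliminating b: 7·(row 1) − 19·(row 2) gives 640·a = 7·(-46) − 19·(-2) = -284, so a = -71/160.
Then b = ((-2) − 19·(-71/160))/7 = 147/160.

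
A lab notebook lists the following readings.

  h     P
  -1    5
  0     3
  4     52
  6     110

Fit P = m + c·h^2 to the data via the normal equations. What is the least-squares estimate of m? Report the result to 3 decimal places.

m = 2.871

Compute the Gram sums: Σ1 = 4, Σh^2 = 53, Σh^2·h^2 = 1553.
For XᵀP: ΣP = 170, Σh^2·P = 4797.
Normal equations: [[4, 53]; [53, 1553]]·[m, c]ᵀ = [170, 4797]ᵀ.
Δ = 4·1553 − 53² = 3403.
m = (170·1553 − 53·4797)/3403 = 9769/3403; c = (4·4797 − 53·170)/3403 = 10178/3403.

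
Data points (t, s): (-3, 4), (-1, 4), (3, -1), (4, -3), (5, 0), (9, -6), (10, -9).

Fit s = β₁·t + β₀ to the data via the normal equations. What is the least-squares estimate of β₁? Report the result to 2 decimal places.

Compute the Gram sums: Σt·t = 241, Σt = 27, Σ1 = 7.
For Mᵀs: Σt·s = -175, Σs = -11.
So MᵀM·[β₁, β₀]ᵀ = Mᵀs: [[241, 27]; [27, 7]]·[β₁, β₀]ᵀ = [-175, -11]ᵀ.
Δ = 241·7 − 27² = 958.
β₁ = ((-175)·7 − 27·(-11))/958 = -464/479; β₀ = (241·(-11) − 27·(-175))/958 = 1037/479.

β₁ = -0.97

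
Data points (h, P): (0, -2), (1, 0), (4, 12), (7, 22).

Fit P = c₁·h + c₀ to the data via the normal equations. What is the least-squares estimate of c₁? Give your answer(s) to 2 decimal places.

The normal system MᵀM·[c₁, c₀]ᵀ = MᵀP is [[66, 12]; [12, 4]]·[c₁, c₀]ᵀ = [202, 32]ᵀ.
det = 66·4 − 12² = 120.
c₁ = (202·4 − 12·32)/120 = 53/15; c₀ = (66·32 − 12·202)/120 = -13/5.

c₁ = 3.53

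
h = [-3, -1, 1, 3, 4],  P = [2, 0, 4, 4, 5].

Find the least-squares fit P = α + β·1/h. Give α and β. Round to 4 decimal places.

α = 2.8863, β = 2.2738

Sums needed: Σ1 = 5, Σ1/h = 1/4, Σ1/h·1/h = 329/144.
Right-hand side: ΣP = 15, Σ1/h·P = 71/12.
Normal equations: [[5, 1/4]; [1/4, 329/144]]·[α, β]ᵀ = [15, 71/12]ᵀ.
Δ = 5·(329/144) − (1/4)² = 409/36.
α = (15·(329/144) − (1/4)·(71/12))/(409/36) = 2361/818; β = (5·(71/12) − (1/4)·15)/(409/36) = 930/409.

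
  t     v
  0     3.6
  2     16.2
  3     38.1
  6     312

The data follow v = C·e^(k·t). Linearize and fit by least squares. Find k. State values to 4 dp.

k = 0.7447

Let Y = ln v. Fitting Y = k·t + ln C by least squares:
Σt = 11.0000, Σ(t)² = 49.0000, Σln v = 13.4492, Σt·ln v = 50.9487.
Equations: 49.0000·k + 11.0000·ln C = 50.9487;  11.0000·k + 4·ln C = 13.4492.
Δ = 49.0000·4 − (11.0000)² = 75.0000; k = (50.9487·4 − 11.0000·13.4492)/75.0000 = 0.74472, ln C = (49.0000·13.4492 − 11.0000·50.9487)/75.0000 = 1.31431.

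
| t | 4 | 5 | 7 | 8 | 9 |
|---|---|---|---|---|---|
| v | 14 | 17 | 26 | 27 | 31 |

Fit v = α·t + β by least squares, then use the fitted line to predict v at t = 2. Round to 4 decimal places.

Normal-equation sums: Σt·t = 235, Σt = 33, Σ1 = 5.
And Σt·v = 818, Σv = 115.
Determinant 235·5 − 33² = 86.
α = (818·5 − 33·115)/86 = 295/86; β = (235·115 − 33·818)/86 = 31/86.
At t = 2: v̂ = (295/86)·(2) + (31/86)·(1) = 621/86.

v̂ = 7.2209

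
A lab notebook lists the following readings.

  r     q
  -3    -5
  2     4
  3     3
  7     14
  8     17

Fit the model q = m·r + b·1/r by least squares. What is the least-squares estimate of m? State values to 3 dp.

m = 2.092

With design matrix M, MᵀM = [[135, 5]; [5, 14345/28224]] and Mᵀq = [266, 211/24]ᵀ.
Δ = 135·(14345/28224) − 5² = 136775/3136.
m = (266·(14345/28224) − 5·(211/24))/(136775/3136) = 515018/246195; b = (135·(211/24) − 5·266)/(136775/3136) = -89768/27355.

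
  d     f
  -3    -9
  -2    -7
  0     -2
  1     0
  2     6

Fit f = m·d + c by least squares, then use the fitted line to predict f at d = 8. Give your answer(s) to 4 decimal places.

f̂ = 21.1395

Sums needed: Σd·d = 18, Σd = -2, Σ1 = 5.
Right-hand side: Σd·f = 53, Σf = -12.
Eliminating c: 5·(row 1) − (-2)·(row 2) gives 86·m = 5·53 − (-2)·(-12) = 241, so m = 241/86.
Then c = ((-12) − (-2)·(241/86))/5 = -55/43.
At d = 8: f̂ = (241/86)·(8) + (-55/43)·(1) = 909/43.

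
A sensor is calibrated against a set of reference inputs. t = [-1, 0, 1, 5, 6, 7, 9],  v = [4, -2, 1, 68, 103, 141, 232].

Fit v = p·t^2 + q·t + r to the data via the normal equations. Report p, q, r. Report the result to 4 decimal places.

p = 2.9721, q = -0.7533, r = -0.8973

Compute the Gram sums: Σt^2·t^2 = 10885, Σt^2·t = 1413, Σt^2 = 193, Σt·t = 193, Σt = 27, Σ1 = 7.
And Σt^2·v = 31114, Σt·v = 4030, Σv = 547.
So MᵀM·[p, q, r]ᵀ = Mᵀv: [[10885, 1413, 193]; [1413, 193, 27]; [193, 27, 7]]·[p, q, r]ᵀ = [31114, 4030, 547]ᵀ.
Inverting the 3×3 Gram matrix, [p, q, r]ᵀ = [164317/55286, -41647/55286, -2255/2513]ᵀ.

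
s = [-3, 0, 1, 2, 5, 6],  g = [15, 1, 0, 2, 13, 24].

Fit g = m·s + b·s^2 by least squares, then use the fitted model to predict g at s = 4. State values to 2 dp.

ĝ = 7.77

From the data, Σs·s = 75, Σs·s^2 = 323, Σs^2·s^2 = 2019.
Moment sums: Σs·g = 168, Σs^2·g = 1332.
Normal equations: [[75, 323]; [323, 2019]]·[m, b]ᵀ = [168, 1332]ᵀ.
Eliminating b: 2019·(row 1) − 323·(row 2) gives 47096·m = 2019·168 − 323·1332 = -91044, so m = -22761/11774.
Then b = (1332 − 323·(-22761/11774))/2019 = 11409/11774.
At s = 4: ĝ = (-22761/11774)·(4) + (11409/11774)·(16) = 45750/5887.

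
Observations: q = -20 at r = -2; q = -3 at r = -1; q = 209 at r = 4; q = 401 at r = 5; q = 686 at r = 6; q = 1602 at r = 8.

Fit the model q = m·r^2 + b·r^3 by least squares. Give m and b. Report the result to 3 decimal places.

m = 1.074, b = 2.995

Compute the Gram sums: Σr^2·r^2 = 6290, Σr^2·r^3 = 44660, Σr^3·r^3 = 328586.
For Mᵀq: Σr^2·q = 140510, Σr^3·q = 1032064.
MᵀM·[m, b]ᵀ = Mᵀq becomes [[6290, 44660]; [44660, 328586]]·[m, b]ᵀ = [140510, 1032064]ᵀ.
Determinant 6290·328586 − 44660² = 72290340.
m = (140510·328586 − 44660·1032064)/72290340 = 3882031/3614517; b = (6290·1032064 − 44660·140510)/72290340 = 10825298/3614517.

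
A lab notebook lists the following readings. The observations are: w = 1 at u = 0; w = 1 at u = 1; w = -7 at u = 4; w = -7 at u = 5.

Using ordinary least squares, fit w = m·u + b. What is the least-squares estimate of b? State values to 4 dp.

b = 1.7059

The normal equations are: 42·m + 10·b = -62;  10·m + 4·b = -12.
(Σu·u = 42, Σu = 10, Σ1 = 4, Σu·w = -62, Σw = -12.)
Eliminating b: 4·(row 1) − 10·(row 2) gives 68·m = 4·(-62) − 10·(-12) = -128, so m = -32/17.
Then b = ((-12) − 10·(-32/17))/4 = 29/17.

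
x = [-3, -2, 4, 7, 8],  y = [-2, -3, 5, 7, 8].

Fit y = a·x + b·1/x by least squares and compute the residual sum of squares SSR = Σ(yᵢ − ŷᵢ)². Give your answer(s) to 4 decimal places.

Compute the Gram sums: Σx·x = 142, Σx·1/x = 5, Σ1/x·1/x = 12973/28224.
For Aᵀy: Σx·y = 145, Σ1/x·y = 65/12.
Normal equations: [[142, 5]; [5, 12973/28224]]·[a, b]ᵀ = [145, 65/12]ᵀ.
Eliminating b: (12973/28224)·(row 1) − 5·(row 2) gives (568283/14112)·a = (12973/28224)·145 − 5·(65/12) = 1116685/28224, so a = 1116685/1136566.
Then b = ((65/12) − 5·(1116685/1136566))/(12973/28224) = 623280/568283.
Residuals: 1492443/1136566, -276524/568283, 452225/568283, -38913/1136566, 1614/568283; SSR = 2949941/1136566.

SSR = 2.5955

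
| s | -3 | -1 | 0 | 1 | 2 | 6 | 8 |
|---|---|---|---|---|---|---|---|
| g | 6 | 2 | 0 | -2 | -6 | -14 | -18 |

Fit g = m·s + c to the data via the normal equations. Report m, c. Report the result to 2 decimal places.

XᵀX·[m, c]ᵀ = Xᵀg reads: 115·m + 13·c = -262;  13·m + 7·c = -32.
Eliminating c: 7·(row 1) − 13·(row 2) gives 636·m = 7·(-262) − 13·(-32) = -1418, so m = -709/318.
Then c = ((-32) − 13·(-709/318))/7 = -137/318.

m = -2.23, c = -0.43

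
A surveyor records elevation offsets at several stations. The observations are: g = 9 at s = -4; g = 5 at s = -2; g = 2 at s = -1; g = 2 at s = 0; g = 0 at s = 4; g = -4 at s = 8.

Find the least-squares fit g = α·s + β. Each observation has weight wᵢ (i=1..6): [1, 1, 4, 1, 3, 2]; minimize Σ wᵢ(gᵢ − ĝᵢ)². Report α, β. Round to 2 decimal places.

α = -0.82, β = 2.56

The normal equations are: 200·α + 18·β = -118;  18·α + 12·β = 16.
(Σwᵢ·s·s = 200, Σwᵢ·s = 18, Σwᵢ·1 = 12, Σwᵢ·s·g = -118, Σwᵢ·g = 16.)
det = 200·12 − 18² = 2076.
α = ((-118)·12 − 18·16)/2076 = -142/173; β = (200·16 − 18·(-118))/2076 = 1331/519.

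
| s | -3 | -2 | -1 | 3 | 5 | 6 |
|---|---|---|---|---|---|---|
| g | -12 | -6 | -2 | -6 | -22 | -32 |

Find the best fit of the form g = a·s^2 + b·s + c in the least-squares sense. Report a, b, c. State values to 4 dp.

From the data, Σs^2·s^2 = 2100, Σs^2·s = 332, Σs^2 = 84, Σs·s = 84, Σs = 8, Σ1 = 6.
And Σs^2·g = -1890, Σs·g = -270, Σg = -80.
MᵀM·[a, b, c]ᵀ = Mᵀg becomes [[2100, 332, 84]; [332, 84, 8]; [84, 8, 6]]·[a, b, c]ᵀ = [-1890, -270, -80]ᵀ.
Solving the 3×3 system (Gaussian elimination) gives a = -35/33, b = 21/22, c = 8/33.

a = -1.0606, b = 0.9545, c = 0.2424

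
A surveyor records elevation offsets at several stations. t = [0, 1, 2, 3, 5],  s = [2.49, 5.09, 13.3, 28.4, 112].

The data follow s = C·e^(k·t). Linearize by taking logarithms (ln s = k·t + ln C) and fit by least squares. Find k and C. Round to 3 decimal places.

With ln sᵢ as the transformed response and tᵢ as the regressor:
Σt = 11.0000, Σ(t)² = 39.0000, Σln s = 13.1922, Σt·ln s = 40.4345.
Equations: 39.0000·k + 11.0000·ln C = 40.4345;  11.0000·k + 5·ln C = 13.1922.
Slope k = (n·Σt·ln s − Σt·Σln s)/(n·Σ(t)² − (Σt)²) = (5·40.4345 − 11.0000·13.1922)/74.0000 = 0.77105; ln C = (Σln s − k·Σt)/n = 0.94212, so C = exp(0.94212) = 2.56542.

k = 0.771, C = 2.565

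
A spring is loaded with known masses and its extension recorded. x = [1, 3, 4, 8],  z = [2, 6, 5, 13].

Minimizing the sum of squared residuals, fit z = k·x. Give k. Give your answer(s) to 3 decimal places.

The normal equations are: 90·k = 144.
Hence k = 144 / 90 ≈ 1.6.

k = 1.600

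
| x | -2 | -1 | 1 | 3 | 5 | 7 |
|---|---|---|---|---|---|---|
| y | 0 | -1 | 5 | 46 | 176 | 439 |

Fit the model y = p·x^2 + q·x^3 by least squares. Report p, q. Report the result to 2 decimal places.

p = 2.16, q = 0.97

The normal system MᵀM·[p, q]ᵀ = Mᵀy is [[3125, 20143]; [20143, 134069]]·[p, q]ᵀ = [26329, 173825]ᵀ.
Eliminating q: 134069·(row 1) − 20143·(row 2) gives 13225176·p = 134069·26329 − 20143·173825 = 28545726, so p = 4757621/2204196.
Then q = (173825 − 20143·(4757621/2204196))/134069 = 2143013/2204196.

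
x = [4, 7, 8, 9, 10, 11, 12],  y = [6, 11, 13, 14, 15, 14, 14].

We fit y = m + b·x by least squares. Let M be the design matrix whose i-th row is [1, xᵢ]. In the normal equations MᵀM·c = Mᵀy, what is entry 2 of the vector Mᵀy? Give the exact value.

803

Entry 2 ↔ basis x, so (Mᵀy)_{2} = Σᵢ (x)·yᵢ = (4)·(6) + (7)·(11) + (8)·(13) + (9)·(14) + (10)·(15) + (11)·(14) + (12)·(14) = 803.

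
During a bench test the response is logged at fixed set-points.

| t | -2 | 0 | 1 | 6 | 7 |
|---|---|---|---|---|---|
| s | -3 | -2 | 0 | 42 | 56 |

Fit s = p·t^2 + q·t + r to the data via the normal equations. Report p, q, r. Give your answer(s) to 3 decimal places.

The normal system MᵀM·[p, q, r]ᵀ = Mᵀs is [[3714, 552, 90]; [552, 90, 12]; [90, 12, 5]]·[p, q, r]ᵀ = [4244, 650, 93]ᵀ.
Inverting the 3×3 Gram matrix, [p, q, r]ᵀ = [5783/6357, 12583/6357, -5351/2119]ᵀ.

p = 0.910, q = 1.979, r = -2.525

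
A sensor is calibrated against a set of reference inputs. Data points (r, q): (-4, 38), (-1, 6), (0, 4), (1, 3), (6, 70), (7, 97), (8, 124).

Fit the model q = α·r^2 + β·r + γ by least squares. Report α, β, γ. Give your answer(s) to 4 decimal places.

From the data, Σr^2·r^2 = 8051, Σr^2·r = 1007, Σr^2 = 167, Σr·r = 167, Σr = 17, Σ1 = 7.
Right-hand side: Σr^2·q = 15826, Σr·q = 1936, Σq = 342.
So AᵀA·[α, β, γ]ᵀ = Aᵀq: [[8051, 1007, 167]; [1007, 167, 17]; [167, 17, 7]]·[α, β, γ]ᵀ = [15826, 1936, 342]ᵀ.
Solving the 3×3 system (Gaussian elimination) gives α = 34883/17447, β = -67344/87235, γ = 264559/87235.

α = 1.9994, β = -0.7720, γ = 3.0327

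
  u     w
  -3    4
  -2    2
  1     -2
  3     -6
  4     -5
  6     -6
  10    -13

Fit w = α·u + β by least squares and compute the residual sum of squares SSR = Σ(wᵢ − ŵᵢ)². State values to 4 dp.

SSR = 7.6481

Entries of MᵀM: Σu·u = 175, Σu = 19, Σ1 = 7.
Right-hand side: Σu·w = -222, Σw = -26.
Normal equations: [[175, 19]; [19, 7]]·[α, β]ᵀ = [-222, -26]ᵀ.
Determinant 175·7 − 19² = 864.
α = ((-222)·7 − 19·(-26))/864 = -265/216; β = (175·(-26) − 19·(-222))/864 = -83/216.
Residuals: 19/27, -5/72, -7/18, -209/108, 7/24, 377/216, -25/72; SSR = 413/54.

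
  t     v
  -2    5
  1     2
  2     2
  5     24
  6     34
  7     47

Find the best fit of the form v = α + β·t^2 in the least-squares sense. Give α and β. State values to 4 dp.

α = 0.1493, β = 0.9505

Entries of MᵀM: Σ1 = 6, Σt^2 = 119, Σt^2·t^2 = 4355.
Moment sums: Σv = 114, Σt^2·v = 4157.
det = 6·4355 − 119² = 11969.
α = (114·4355 − 119·4157)/11969 = 1787/11969; β = (6·4157 − 119·114)/11969 = 11376/11969.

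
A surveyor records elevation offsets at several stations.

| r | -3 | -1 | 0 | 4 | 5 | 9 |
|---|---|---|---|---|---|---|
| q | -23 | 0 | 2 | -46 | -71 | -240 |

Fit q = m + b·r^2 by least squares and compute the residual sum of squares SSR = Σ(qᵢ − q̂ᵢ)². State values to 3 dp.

SSR = 3.930

Compute the Gram sums: Σ1 = 6, Σr^2 = 132, Σr^2·r^2 = 7524.
For Aᵀq: Σq = -378, Σr^2·q = -22158.
Δ = 6·7524 − 132² = 27720.
m = ((-378)·7524 − 132·(-22158))/27720 = 102/35; b = (6·(-22158) − 132·(-378))/27720 = -2307/770.
Residuals: 809/770, 9/110, -32/35, -376/385, 761/770, -177/770; SSR = 1513/385.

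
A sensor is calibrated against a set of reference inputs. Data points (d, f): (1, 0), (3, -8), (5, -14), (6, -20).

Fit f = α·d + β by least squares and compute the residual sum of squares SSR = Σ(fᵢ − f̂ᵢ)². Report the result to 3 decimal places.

The normal equations are: 71·α + 15·β = -214;  15·α + 4·β = -42.
(Σd·d = 71, Σd = 15, Σ1 = 4, Σd·f = -214, Σf = -42.)
Determinant 71·4 − 15² = 59.
α = ((-214)·4 − 15·(-42))/59 = -226/59; β = (71·(-42) − 15·(-214))/59 = 228/59.
Residuals: -2/59, -22/59, 76/59, -52/59; SSR = 152/59.

SSR = 2.576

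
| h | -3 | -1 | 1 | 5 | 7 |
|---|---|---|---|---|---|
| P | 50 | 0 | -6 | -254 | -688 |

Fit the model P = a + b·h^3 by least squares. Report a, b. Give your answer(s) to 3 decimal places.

a = -3.507, b = -1.997

AᵀA·[a, b]ᵀ = AᵀP reads: 5·a + 441·b = -898;  441·a + 134005·b = -269090.
(Σ1 = 5, Σh^3 = 441, Σh^3·h^3 = 134005, ΣP = -898, Σh^3·P = -269090.)
det = 5·134005 − 441² = 475544.
a = ((-898)·134005 − 441·(-269090))/475544 = -208475/59443; b = (5·(-269090) − 441·(-898))/475544 = -118679/59443.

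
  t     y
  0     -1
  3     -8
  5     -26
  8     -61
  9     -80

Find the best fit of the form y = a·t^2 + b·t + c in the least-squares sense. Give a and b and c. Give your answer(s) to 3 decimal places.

a = -0.994, b = 0.244, c = -0.823

Entries of AᵀA: Σt^2·t^2 = 11363, Σt^2·t = 1393, Σt^2 = 179, Σt·t = 179, Σt = 25, Σ1 = 5.
And Σt^2·y = -11106, Σt·y = -1362, Σy = -176.
Normal equations: [[11363, 1393, 179]; [1393, 179, 25]; [179, 25, 5]]·[a, b, c]ᵀ = [-11106, -1362, -176]ᵀ.
Row-reducing yields a = -4051/4074, b = 995/4074, c = -559/679.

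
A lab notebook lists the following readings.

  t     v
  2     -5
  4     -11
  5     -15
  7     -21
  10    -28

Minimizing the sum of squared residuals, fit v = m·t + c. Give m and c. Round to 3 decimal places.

Normal-equation sums: Σt·t = 194, Σt = 28, Σ1 = 5.
And Σt·v = -556, Σv = -80.
Normal equations: [[194, 28]; [28, 5]]·[m, c]ᵀ = [-556, -80]ᵀ.
det = 194·5 − 28² = 186.
m = ((-556)·5 − 28·(-80))/186 = -90/31; c = (194·(-80) − 28·(-556))/186 = 8/31.

m = -2.903, c = 0.258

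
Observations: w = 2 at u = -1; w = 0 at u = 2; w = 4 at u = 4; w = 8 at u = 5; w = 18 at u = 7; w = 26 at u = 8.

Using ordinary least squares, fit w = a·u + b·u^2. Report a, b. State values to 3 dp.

Entries of XᵀX: Σu·u = 159, Σu·u^2 = 1051, Σu^2·u^2 = 7395.
Moment sums: Σu·w = 388, Σu^2·w = 2812.
Normal equations: [[159, 1051]; [1051, 7395]]·[a, b]ᵀ = [388, 2812]ᵀ.
det = 159·7395 − 1051² = 71204.
a = (388·7395 − 1051·2812)/71204 = -21538/17801; b = (159·2812 − 1051·388)/71204 = 9830/17801.

a = -1.210, b = 0.552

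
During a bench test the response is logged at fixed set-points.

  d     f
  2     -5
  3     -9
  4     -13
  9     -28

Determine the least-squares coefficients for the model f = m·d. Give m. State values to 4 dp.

m = -3.1000

Compute the Gram sums: Σd·d = 110.
And Σd·f = -341.
Normal equations: [[110]]·[m]ᵀ = [-341]ᵀ.
m = (-341)/110 = -3.1.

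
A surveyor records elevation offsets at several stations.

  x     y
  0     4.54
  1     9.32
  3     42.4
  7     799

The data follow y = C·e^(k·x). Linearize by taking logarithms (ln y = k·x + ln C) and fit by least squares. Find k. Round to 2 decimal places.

k = 0.74

Taking logs, ln y = k·x + ln C, so regress ln y on x.
AᵀA = [[59.0000, 11.0000]; [11.0000, 4]], rhs = [60.2571, 14.1756]ᵀ  (here Σx = 11.0000, Σ(x)² = 59.0000, Σln y = 14.1756, Σx·ln y = 60.2571).
Slope k = (n·Σx·ln y − Σx·Σln y)/(n·Σ(x)² − (Σx)²) = (4·60.2571 − 11.0000·14.1756)/115.0000 = 0.73997; ln C = (Σln y − k·Σx)/n = 1.50897.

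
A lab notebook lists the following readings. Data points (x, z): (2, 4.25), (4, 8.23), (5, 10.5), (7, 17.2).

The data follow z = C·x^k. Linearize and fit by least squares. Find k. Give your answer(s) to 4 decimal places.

Linearized form: ln z = k·ln x + ln C. From the 4 transformed points,
Σln x = 5.6348, Σ(ln x)² = 8.7791, Σln z = 8.7510, Σln x·ln z = 13.2453.
Normal system: [[8.7791, 5.6348]; [5.6348, 4]]·[k, ln C]ᵀ = [13.2453, 8.7510]ᵀ.
Δ = 8.7791·4 − (5.6348)² = 3.3656; k = (13.2453·4 − 5.6348·8.7510)/3.3656 = 1.09076, ln C = (8.7791·8.7510 − 5.6348·13.2453)/3.3656 = 0.65120.

k = 1.0908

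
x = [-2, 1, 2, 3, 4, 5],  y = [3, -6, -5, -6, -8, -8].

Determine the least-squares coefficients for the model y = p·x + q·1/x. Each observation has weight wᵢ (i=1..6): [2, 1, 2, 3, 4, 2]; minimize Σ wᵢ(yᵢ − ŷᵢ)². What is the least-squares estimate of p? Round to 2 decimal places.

The normal system MᵀWM·[p, q]ᵀ = MᵀWy is [[158, 14]; [14, 799/300]]·[p, q]ᵀ = [-300, -156/5]ᵀ.
Eliminating q: (799/300)·(row 1) − 14·(row 2) gives (33721/150)·p = (799/300)·(-300) − 14·(-156/5) = -1811/5, so p = -54330/33721.
Then q = ((-156/5) − 14·(-54330/33721))/(799/300) = -109440/33721.

p = -1.61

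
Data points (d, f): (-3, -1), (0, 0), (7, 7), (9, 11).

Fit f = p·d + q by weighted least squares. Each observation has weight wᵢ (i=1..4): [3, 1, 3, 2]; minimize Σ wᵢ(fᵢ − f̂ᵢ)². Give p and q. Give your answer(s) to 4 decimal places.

p = 0.9350, q = 1.3277

Sums needed: Σwᵢ·d·d = 336, Σwᵢ·d = 30, Σwᵢ·1 = 9.
For XᵀWf: Σwᵢ·d·f = 354, Σwᵢ·f = 40.
Δ = 336·9 − 30² = 2124.
p = (354·9 − 30·40)/2124 = 331/354; q = (336·40 − 30·354)/2124 = 235/177.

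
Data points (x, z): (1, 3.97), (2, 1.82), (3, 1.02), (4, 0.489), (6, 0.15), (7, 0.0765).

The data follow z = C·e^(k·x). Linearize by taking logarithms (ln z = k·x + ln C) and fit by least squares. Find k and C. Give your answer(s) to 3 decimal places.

With ln zᵢ as the transformed response and xᵢ as the regressor:
XᵀX = [[115.0000, 23.0000]; [23.0000, 6]], rhs = [-29.6017, -3.1856]ᵀ  (here Σx = 23.0000, Σ(x)² = 115.0000, Σln z = -3.1856, Σx·ln z = -29.6017).
Slope k = (n·Σx·ln z − Σx·Σln z)/(n·Σ(x)² − (Σx)²) = (6·-29.6017 − 23.0000·-3.1856)/161.0000 = -0.64809; ln C = (Σln z − k·Σx)/n = 1.95341, so C = exp(1.95341) = 7.05266.

k = -0.648, C = 7.053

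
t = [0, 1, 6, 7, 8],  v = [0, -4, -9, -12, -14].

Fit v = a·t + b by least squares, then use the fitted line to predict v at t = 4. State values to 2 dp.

The normal equations are: 150·a + 22·b = -254;  22·a + 5·b = -39.
det = 150·5 − 22² = 266.
a = ((-254)·5 − 22·(-39))/266 = -206/133; b = (150·(-39) − 22·(-254))/266 = -131/133.
At t = 4: v̂ = (-206/133)·(4) + (-131/133)·(1) = -955/133.

v̂ = -7.18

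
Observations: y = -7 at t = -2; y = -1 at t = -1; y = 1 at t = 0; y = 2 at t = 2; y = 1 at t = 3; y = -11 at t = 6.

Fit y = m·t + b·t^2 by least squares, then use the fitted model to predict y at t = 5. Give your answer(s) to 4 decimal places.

Forming XᵀX = [[54, 242]; [242, 1410]] and Xᵀy = [-44, -408]ᵀ gives XᵀX·[m, b]ᵀ = Xᵀy.
Eliminating b: 1410·(row 1) − 242·(row 2) gives 17576·m = 1410·(-44) − 242·(-408) = 36696, so m = 4587/2197.
Then b = ((-408) − 242·(4587/2197))/1410 = -1423/2197.
At t = 5: ŷ = (4587/2197)·(5) + (-1423/2197)·(25) = -12640/2197.

ŷ = -5.7533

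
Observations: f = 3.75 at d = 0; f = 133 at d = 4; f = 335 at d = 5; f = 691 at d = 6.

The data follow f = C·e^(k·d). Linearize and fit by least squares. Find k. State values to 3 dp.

k = 0.879

Let Y = ln f. Fitting Y = k·d + ln C by least squares:
Σd = 15.0000, Σ(d)² = 77.0000, Σln f = 18.5644, Σd·ln f = 87.8609.
Equations: 77.0000·k + 15.0000·ln C = 87.8609;  15.0000·k + 4·ln C = 18.5644.
Δ = 77.0000·4 − (15.0000)² = 83.0000; k = (87.8609·4 − 15.0000·18.5644)/83.0000 = 0.87925, ln C = (77.0000·18.5644 − 15.0000·87.8609)/83.0000 = 1.34390.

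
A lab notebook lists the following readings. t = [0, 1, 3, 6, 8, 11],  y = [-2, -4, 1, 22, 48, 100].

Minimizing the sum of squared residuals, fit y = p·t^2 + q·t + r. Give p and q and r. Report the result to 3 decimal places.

The normal system MᵀM·[p, q, r]ᵀ = Mᵀy is [[20115, 2087, 231]; [2087, 231, 29]; [231, 29, 6]]·[p, q, r]ᵀ = [15969, 1615, 165]ᵀ.
Inverting the 3×3 Gram matrix, [p, q, r]ᵀ = [80115/77416, -159237/77416, -92921/38708]ᵀ.

p = 1.035, q = -2.057, r = -2.401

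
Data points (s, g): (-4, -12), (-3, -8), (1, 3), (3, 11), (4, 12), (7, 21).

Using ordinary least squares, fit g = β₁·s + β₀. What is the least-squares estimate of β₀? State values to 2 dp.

β₀ = 0.51

Compute the Gram sums: Σs·s = 100, Σs = 8, Σ1 = 6.
Moment sums: Σs·g = 303, Σg = 27.
So MᵀM·[β₁, β₀]ᵀ = Mᵀg: [[100, 8]; [8, 6]]·[β₁, β₀]ᵀ = [303, 27]ᵀ.
Determinant 100·6 − 8² = 536.
β₁ = (303·6 − 8·27)/536 = 801/268; β₀ = (100·27 − 8·303)/536 = 69/134.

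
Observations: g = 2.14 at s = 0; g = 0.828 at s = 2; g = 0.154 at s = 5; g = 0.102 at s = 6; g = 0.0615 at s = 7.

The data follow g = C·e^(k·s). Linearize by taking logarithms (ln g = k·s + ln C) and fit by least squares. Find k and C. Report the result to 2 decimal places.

Let Y = ln g. Fitting Y = k·s + ln C by least squares:
Over the data: Σs = 20.0000, Σ(s)² = 114.0000, Σln g = -6.3702, Σs·ln g = -42.9492.
Normal system: [[114.0000, 20.0000]; [20.0000, 5]]·[k, ln C]ᵀ = [-42.9492, -6.3702]ᵀ.
Slope k = (n·Σs·ln g − Σs·Σln g)/(n·Σ(s)² − (Σs)²) = (5·-42.9492 − 20.0000·-6.3702)/170.0000 = -0.51377; ln C = (Σln g − k·Σs)/n = 0.78104, so C = exp(0.78104) = 2.18375.

k = -0.51, C = 2.18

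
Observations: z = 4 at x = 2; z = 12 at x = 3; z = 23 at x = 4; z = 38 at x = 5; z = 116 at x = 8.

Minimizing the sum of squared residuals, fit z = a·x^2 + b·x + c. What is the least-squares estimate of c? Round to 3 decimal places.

MᵀM·[a, b, c]ᵀ = Mᵀz reads: 5074·a + 736·b + 118·c = 8866;  736·a + 118·b + 22·c = 1254;  118·a + 22·b + 5·c = 193.
(Σx^2·x^2 = 5074, Σx^2·x = 736, Σx^2 = 118, Σx·x = 118, Σx = 22, Σ1 = 5, Σx^2·z = 8866, Σx·z = 1254, Σz = 193.)
Solving the 3×3 system (Gaussian elimination) gives a = 4546/1911, b = -10000/1911, c = 499/91.

c = 5.484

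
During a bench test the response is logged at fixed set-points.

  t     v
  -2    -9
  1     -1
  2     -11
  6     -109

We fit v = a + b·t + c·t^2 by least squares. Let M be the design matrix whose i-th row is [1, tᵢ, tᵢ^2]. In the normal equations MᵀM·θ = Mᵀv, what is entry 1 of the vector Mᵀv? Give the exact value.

Entry 1 ↔ basis 1, so (Mᵀv)_{1} = Σᵢ vᵢ = (1)·(-9) + (1)·(-1) + (1)·(-11) + (1)·(-109) = -130.

-130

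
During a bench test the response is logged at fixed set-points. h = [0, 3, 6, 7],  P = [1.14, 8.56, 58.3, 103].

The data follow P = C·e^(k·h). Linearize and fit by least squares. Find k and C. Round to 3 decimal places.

k = 0.645, C = 1.177

With ln Pᵢ as the transformed response and hᵢ as the regressor:
Σh = 16.0000, Σ(h)² = 94.0000, Σln P = 10.9785, Σh·ln P = 63.2780.
Normal system: [[94.0000, 16.0000]; [16.0000, 4]]·[k, ln C]ᵀ = [63.2780, 10.9785]ᵀ.
Slope k = (n·Σh·ln P − Σh·Σln P)/(n·Σ(h)² − (Σh)²) = (4·63.2780 − 16.0000·10.9785)/120.0000 = 0.64547; ln C = (Σln P − k·Σh)/n = 0.16272, so C = exp(0.16272) = 1.17671.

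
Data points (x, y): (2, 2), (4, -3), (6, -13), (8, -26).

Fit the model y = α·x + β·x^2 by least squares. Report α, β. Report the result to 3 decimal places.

AᵀA·[α, β]ᵀ = Aᵀy reads: 120·α + 800·β = -294;  800·α + 5664·β = -2172.
(Σx·x = 120, Σx·x^2 = 800, Σx^2·x^2 = 5664, Σx·y = -294, Σx^2·y = -2172.)
Determinant 120·5664 − 800² = 39680.
α = ((-294)·5664 − 800·(-2172))/39680 = 1131/620; β = (120·(-2172) − 800·(-294))/39680 = -159/248.

α = 1.824, β = -0.641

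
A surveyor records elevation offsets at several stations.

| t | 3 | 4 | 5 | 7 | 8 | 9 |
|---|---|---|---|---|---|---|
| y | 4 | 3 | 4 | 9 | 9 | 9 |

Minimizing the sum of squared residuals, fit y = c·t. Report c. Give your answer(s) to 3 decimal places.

c = 1.066

Entries of XᵀX: Σt·t = 244.
Right-hand side: Σt·y = 260.
Hence c = 260 / 244 ≈ 1.06557.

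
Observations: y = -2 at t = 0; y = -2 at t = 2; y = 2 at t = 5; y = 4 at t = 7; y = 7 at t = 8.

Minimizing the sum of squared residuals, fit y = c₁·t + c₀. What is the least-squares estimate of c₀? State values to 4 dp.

Normal-equation sums: Σt·t = 142, Σt = 22, Σ1 = 5.
And Σt·y = 90, Σy = 9.
So AᵀA·[c₁, c₀]ᵀ = Aᵀy: [[142, 22]; [22, 5]]·[c₁, c₀]ᵀ = [90, 9]ᵀ.
Δ = 142·5 − 22² = 226.
c₁ = (90·5 − 22·9)/226 = 126/113; c₀ = (142·9 − 22·90)/226 = -351/113.

c₀ = -3.1062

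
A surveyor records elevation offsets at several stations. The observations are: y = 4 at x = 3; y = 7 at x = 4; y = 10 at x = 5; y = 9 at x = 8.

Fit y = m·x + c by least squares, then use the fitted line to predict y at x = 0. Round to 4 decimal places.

ŷ = 3.2143

From the data, Σx·x = 114, Σx = 20, Σ1 = 4.
For Mᵀy: Σx·y = 162, Σy = 30.
MᵀM·[m, c]ᵀ = Mᵀy becomes [[114, 20]; [20, 4]]·[m, c]ᵀ = [162, 30]ᵀ.
det = 114·4 − 20² = 56.
m = (162·4 − 20·30)/56 = 6/7; c = (114·30 − 20·162)/56 = 45/14.
At x = 0: ŷ = (6/7)·(0) + (45/14)·(1) = 45/14.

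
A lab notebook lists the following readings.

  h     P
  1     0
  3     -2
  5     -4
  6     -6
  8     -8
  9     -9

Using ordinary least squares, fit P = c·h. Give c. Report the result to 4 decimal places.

Normal-equation sums: Σh·h = 216.
For AᵀP: Σh·P = -207.
Normal equations: [[216]]·[c]ᵀ = [-207]ᵀ.
Hence c = -207 / 216 ≈ -0.958333.

c = -0.9583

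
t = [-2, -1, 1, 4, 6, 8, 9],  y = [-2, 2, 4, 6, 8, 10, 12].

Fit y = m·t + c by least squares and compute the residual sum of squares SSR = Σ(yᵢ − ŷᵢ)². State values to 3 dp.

SSR = 6.075

Forming XᵀX = [[203, 25]; [25, 7]] and Xᵀy = [266, 40]ᵀ gives XᵀX·[m, c]ᵀ = Xᵀy.
det = 203·7 − 25² = 796.
m = (266·7 − 25·40)/796 = 431/398; c = (203·40 − 25·266)/796 = 735/398.
Residuals: -669/398, 246/199, 213/199, -71/398, -137/398, -203/398, 81/199; SSR = 1209/199.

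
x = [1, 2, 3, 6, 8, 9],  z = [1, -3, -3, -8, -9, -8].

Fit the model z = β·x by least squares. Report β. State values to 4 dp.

β = -1.0564

Setting ∂/∂β … = 0 gives: 195·β = -206.
(Σx·x = 195, Σx·z = -206.)
β = (-206)/195 = -1.05641.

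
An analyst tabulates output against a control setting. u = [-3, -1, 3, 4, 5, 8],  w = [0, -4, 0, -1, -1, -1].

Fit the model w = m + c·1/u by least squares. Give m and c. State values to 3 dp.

Forming MᵀM = [[6, -17/40]; [-17/40, 19301/14400]] and Mᵀw = [-7, 137/40]ᵀ gives MᵀM·[m, c]ᵀ = Mᵀw.
det = 6·(19301/14400) − (-17/40)² = 7547/960.
m = ((-7)·(19301/14400) − (-17/40)·(137/40))/(7547/960) = -114146/113205; c = (6·(137/40) − (-17/40)·(-7))/(7547/960) = 16872/7547.

m = -1.008, c = 2.236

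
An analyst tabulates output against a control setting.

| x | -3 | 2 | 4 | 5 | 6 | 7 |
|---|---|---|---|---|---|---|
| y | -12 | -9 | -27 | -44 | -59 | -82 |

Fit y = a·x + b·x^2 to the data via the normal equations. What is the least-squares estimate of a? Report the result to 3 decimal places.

a = -0.746

From the data, Σx·x = 139, Σx·x^2 = 729, Σx^2·x^2 = 4675.
Moment sums: Σx·y = -1238, Σx^2·y = -7818.
Determinant 139·4675 − 729² = 118384.
a = ((-1238)·4675 − 729·(-7818))/118384 = -11041/14798; b = (139·(-7818) − 729·(-1238))/118384 = -23025/14798.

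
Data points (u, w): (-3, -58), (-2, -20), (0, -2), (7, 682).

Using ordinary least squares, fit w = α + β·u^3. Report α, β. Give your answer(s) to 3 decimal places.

α = -3.375, β = 1.998

Sums needed: Σ1 = 4, Σu^3 = 308, Σu^3·u^3 = 118442.
And Σw = 602, Σu^3·w = 235652.
Normal equations: [[4, 308]; [308, 118442]]·[α, β]ᵀ = [602, 235652]ᵀ.
det = 4·118442 − 308² = 378904.
α = (602·118442 − 308·235652)/378904 = -319683/94726; β = (4·235652 − 308·602)/378904 = 94649/47363.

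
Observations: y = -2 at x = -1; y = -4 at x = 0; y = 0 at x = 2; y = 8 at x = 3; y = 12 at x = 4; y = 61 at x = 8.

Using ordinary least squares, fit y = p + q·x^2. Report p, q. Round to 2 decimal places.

The normal system AᵀA·[p, q]ᵀ = Aᵀy is [[6, 94]; [94, 4450]]·[p, q]ᵀ = [75, 4166]ᵀ.
det = 6·4450 − 94² = 17864.
p = (75·4450 − 94·4166)/17864 = -28927/8932; q = (6·4166 − 94·75)/17864 = 8973/8932.

p = -3.24, q = 1.00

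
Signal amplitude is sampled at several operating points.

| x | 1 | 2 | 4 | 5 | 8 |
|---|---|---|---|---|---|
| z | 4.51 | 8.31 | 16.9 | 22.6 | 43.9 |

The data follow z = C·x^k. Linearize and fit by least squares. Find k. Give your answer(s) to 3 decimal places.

k = 1.077

Taking logs, ln z = k·ln x + ln C, so regress ln z on ln x.
Σln x = 5.7683, Σ(ln x)² = 9.3166, Σln z = 13.3509, Σln x·ln z = 18.2696.
Normal system: [[9.3166, 5.7683]; [5.7683, 5]]·[k, ln C]ᵀ = [18.2696, 13.3509]ᵀ.
Solving (det = 13.3096): k = 1.07708, ln C = 1.42759.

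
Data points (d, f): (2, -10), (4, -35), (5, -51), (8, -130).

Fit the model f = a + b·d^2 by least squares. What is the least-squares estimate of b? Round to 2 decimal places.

The normal equations are: 4·a + 109·b = -226;  109·a + 4993·b = -10195.
(Σ1 = 4, Σd^2 = 109, Σd^2·d^2 = 4993, Σf = -226, Σd^2·f = -10195.)
Eliminating b: 4993·(row 1) − 109·(row 2) gives 8091·a = 4993·(-226) − 109·(-10195) = -17163, so a = -1907/899.
Then b = ((-10195) − 109·(-1907/899))/4993 = -1794/899.

b = -2.00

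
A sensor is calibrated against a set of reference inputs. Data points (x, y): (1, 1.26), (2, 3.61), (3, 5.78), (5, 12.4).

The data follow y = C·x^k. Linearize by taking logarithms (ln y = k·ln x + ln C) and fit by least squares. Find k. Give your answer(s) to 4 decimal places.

Let Y = ln y. Fitting Y = k·ln x + ln C by least squares:
Σln x = 3.4012, Σ(ln x)² = 4.2777, Σln y = 5.7869, Σln x·ln y = 6.8693.
Normal system: [[4.2777, 3.4012]; [3.4012, 4]]·[k, ln C]ᵀ = [6.8693, 5.7869]ᵀ.
Δ = 4.2777·4 − (3.4012)² = 5.5426; k = (6.8693·4 − 3.4012·5.7869)/5.5426 = 1.40632, ln C = (4.2777·5.7869 − 3.4012·6.8693)/5.5426 = 0.25094.

k = 1.4063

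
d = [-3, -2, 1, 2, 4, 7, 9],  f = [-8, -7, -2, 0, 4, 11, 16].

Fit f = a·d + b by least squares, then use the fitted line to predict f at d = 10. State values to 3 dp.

f̂ = 16.956

From the data, Σd·d = 164, Σd = 18, Σ1 = 7.
Moment sums: Σd·f = 273, Σf = 14.
So MᵀM·[a, b]ᵀ = Mᵀf: [[164, 18]; [18, 7]]·[a, b]ᵀ = [273, 14]ᵀ.
Δ = 164·7 − 18² = 824.
a = (273·7 − 18·14)/824 = 1659/824; b = (164·14 − 18·273)/824 = -1309/412.
At d = 10: f̂ = (1659/824)·(10) + (-1309/412)·(1) = 3493/206.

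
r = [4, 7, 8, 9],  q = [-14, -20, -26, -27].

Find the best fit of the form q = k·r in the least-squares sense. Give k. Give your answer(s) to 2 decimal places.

k = -3.08

The normal system AᵀA·[k]ᵀ = Aᵀq is [[210]]·[k]ᵀ = [-647]ᵀ.
Hence k = -647 / 210 ≈ -3.08095.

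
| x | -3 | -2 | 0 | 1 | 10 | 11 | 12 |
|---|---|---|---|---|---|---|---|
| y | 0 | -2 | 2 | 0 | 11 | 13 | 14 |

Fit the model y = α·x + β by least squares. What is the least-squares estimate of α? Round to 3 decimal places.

α = 1.034

Normal-equation sums: Σx·x = 379, Σx = 29, Σ1 = 7.
For Mᵀy: Σx·y = 425, Σy = 38.
MᵀM·[α, β]ᵀ = Mᵀy becomes [[379, 29]; [29, 7]]·[α, β]ᵀ = [425, 38]ᵀ.
det = 379·7 − 29² = 1812.
α = (425·7 − 29·38)/1812 = 1873/1812; β = (379·38 − 29·425)/1812 = 2077/1812.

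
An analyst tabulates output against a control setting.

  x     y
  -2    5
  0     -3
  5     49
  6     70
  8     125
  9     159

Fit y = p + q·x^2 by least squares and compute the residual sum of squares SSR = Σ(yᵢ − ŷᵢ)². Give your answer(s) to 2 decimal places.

SSR = 3.43

Forming MᵀM = [[6, 210]; [210, 12594]] and Mᵀy = [405, 24644]ᵀ gives MᵀM·[p, q]ᵀ = Mᵀy.
Eliminating q: 12594·(row 1) − 210·(row 2) gives 31464·p = 12594·405 − 210·24644 = -74670, so p = -655/276.
Then q = (24644 − 210·(-655/276))/12594 = 551/276.
Residuals: -169/276, -173/276, 101/69, 139/276, -109/276, -1/3; SSR = 947/276.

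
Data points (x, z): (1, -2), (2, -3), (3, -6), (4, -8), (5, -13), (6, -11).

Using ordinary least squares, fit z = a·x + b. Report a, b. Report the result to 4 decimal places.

Entries of AᵀA: Σx·x = 91, Σx = 21, Σ1 = 6.
Moment sums: Σx·z = -189, Σz = -43.
Eliminating b: 6·(row 1) − 21·(row 2) gives 105·a = 6·(-189) − 21·(-43) = -231, so a = -11/5.
Then b = ((-43) − 21·(-11/5))/6 = 8/15.

a = -2.2000, b = 0.5333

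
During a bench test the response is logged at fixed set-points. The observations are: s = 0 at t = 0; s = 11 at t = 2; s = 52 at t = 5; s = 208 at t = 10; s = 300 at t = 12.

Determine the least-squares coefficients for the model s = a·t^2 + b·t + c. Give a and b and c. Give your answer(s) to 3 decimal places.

Normal-equation sums: Σt^2·t^2 = 31377, Σt^2·t = 2861, Σt^2 = 273, Σt·t = 273, Σt = 29, Σ1 = 5.
Right-hand side: Σt^2·s = 65344, Σt·s = 5962, Σs = 571.
MᵀM·[a, b, c]ᵀ = Mᵀs becomes [[31377, 2861, 273]; [2861, 273, 29]; [273, 29, 5]]·[a, b, c]ᵀ = [65344, 5962, 571]ᵀ.
Solving the 3×3 system (Gaussian elimination) gives a = 6089/2935, b = -37/11740, c = 2217/2348.

a = 2.075, b = -0.003, c = 0.944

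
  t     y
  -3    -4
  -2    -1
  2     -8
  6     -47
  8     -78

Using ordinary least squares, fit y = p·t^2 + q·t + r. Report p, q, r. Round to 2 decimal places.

p = -0.99, q = -1.80, r = -0.57

From the data, Σt^2·t^2 = 5505, Σt^2·t = 701, Σt^2 = 117, Σt·t = 117, Σt = 11, Σ1 = 5.
For Mᵀy: Σt^2·y = -6756, Σt·y = -908, Σy = -138.
Solving the 3×3 system (Gaussian elimination) gives p = -10567/10717, q = -19287/10717, r = -870/1531.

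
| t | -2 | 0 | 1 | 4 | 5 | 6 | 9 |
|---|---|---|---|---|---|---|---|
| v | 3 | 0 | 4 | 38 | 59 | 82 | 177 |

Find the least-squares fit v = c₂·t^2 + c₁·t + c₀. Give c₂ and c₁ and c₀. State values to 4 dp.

c₂ = 1.9705, c₁ = 1.9656, c₀ = -0.4868

Compute the Gram sums: Σt^2·t^2 = 8755, Σt^2·t = 1127, Σt^2 = 163, Σt·t = 163, Σt = 23, Σ1 = 7.
Moment sums: Σt^2·v = 19388, Σt·v = 2530, Σv = 363.
So XᵀX·[c₂, c₁, c₀]ᵀ = Xᵀv: [[8755, 1127, 163]; [1127, 163, 23]; [163, 23, 7]]·[c₂, c₁, c₀]ᵀ = [19388, 2530, 363]ᵀ.
Solving the 3×3 system (Gaussian elimination) gives c₂ = 1338/679, c₁ = 48047/24444, c₀ = -11899/24444.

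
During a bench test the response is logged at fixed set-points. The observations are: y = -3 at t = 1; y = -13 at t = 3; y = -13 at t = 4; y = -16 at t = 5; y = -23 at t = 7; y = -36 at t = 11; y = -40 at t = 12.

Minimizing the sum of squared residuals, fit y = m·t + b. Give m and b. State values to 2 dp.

m = -3.24, b = -0.69

Entries of XᵀX: Σt·t = 365, Σt = 43, Σ1 = 7.
Right-hand side: Σt·y = -1211, Σy = -144.
So XᵀX·[m, b]ᵀ = Xᵀy: [[365, 43]; [43, 7]]·[m, b]ᵀ = [-1211, -144]ᵀ.
Δ = 365·7 − 43² = 706.
m = ((-1211)·7 − 43·(-144))/706 = -2285/706; b = (365·(-144) − 43·(-1211))/706 = -487/706.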